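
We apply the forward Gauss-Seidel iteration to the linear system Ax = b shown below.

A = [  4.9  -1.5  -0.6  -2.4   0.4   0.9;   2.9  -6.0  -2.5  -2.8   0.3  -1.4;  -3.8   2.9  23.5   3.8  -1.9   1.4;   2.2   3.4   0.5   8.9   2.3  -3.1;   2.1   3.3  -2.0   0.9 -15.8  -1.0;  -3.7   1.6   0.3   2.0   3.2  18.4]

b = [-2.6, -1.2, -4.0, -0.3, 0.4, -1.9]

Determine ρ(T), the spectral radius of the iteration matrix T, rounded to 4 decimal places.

Diagonal D = diag(4.9, -6, 23.5, 8.9, -15.8, 18.4); L, U strict lower/upper.
GS T = -(D+L)⁻¹U: row 0 first, T[0,3] = -(-2.4)/(4.9) = +0.4898; later rows by forward substitution.
  T[0,:] = [+0.0000, +0.3061, +0.1224, +0.4898, -0.0816, -0.1837]
  T[1,:] = [+0.0000, +0.1480, -0.3575, -0.2299, +0.0105, -0.3221]
  T[2,:] = [+0.0000, +0.0312, +0.0639, -0.0541, +0.0663, -0.0495]
  T[3,:] = [+0.0000, -0.1339, +0.1027, -0.0302, -0.2460, +0.5196]
  T[4,:] = [+0.0000, +0.0600, -0.0606, +0.0222, -0.0311, -0.1191]
  T[5,:] = [+0.0000, +0.0523, +0.0540, +0.1188, +0.0137, -0.0439]
|λ(T)| sorted: 0.2566, 0.2120, 0.2120, 0.0778, 0.0756, 0.0000.
ρ = 0.2566; 0.2566 < 1: convergent.

0.2566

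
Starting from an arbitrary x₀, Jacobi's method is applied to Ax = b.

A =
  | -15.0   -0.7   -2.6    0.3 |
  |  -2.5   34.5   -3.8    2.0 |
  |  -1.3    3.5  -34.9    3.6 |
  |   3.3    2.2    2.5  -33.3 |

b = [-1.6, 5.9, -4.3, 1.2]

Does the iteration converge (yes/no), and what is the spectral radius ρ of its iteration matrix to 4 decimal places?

A = D + L + U where D = diag(-15, 34.5, -34.9, -33.3).
Jacobi: T = -D⁻¹(L+U), T[0,1] = -(-0.7)/(-15) = -0.0467; T[0,0] = 0.
  T[0,:] = [+0.0000 -0.0467 -0.1733 +0.0200]
  T[1,:] = [+0.0725 +0.0000 +0.1101 -0.0580]
  T[2,:] = [-0.0372 +0.1003 +0.0000 +0.1032]
  T[3,:] = [+0.0991 +0.0661 +0.0751 +0.0000]
|λ(T)| sorted: 0.1790, 0.1137, 0.1137, 0.0049.
ρ(T) = max|λ| = 0.1790; 0.1790 < 1, so it converges for any x₀.

yes, ρ = 0.1790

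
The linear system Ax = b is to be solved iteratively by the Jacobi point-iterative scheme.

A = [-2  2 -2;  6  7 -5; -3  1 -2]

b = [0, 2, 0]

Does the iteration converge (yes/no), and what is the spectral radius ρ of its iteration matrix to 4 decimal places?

Let D = diag(-2, 7, -2); L, U the strict triangles.
T_J = -D⁻¹(L+U): T[1,0] = -(6)/(7) = -0.8571; T[1,1] = 0.
  T[0,:] = [+0.0000 +1.0000 -1.0000]
  T[1,:] = [-0.8571 +0.0000 +0.7143]
  T[2,:] = [-1.5000 +0.5000 +0.0000]
eigenvalue magnitudes: 1.2334, 0.7220, 0.7220.
ρ = 1.2334; 1.2334 > 1, so it fails to converge.

no, ρ = 1.2334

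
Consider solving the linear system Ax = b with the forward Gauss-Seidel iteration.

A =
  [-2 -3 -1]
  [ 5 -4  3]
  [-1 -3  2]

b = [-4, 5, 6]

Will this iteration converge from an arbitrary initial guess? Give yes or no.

no

Let D = diag(-2, -4, 2); L, U the strict triangles.
GS T = -(D+L)⁻¹U: row 0 first, T[0,1] = -(-3)/(-2) = -1.5000; later rows by forward substitution.
  T[0,:] = [+0.0000  -1.5000  -0.5000]
  T[1,:] = [+0.0000  -1.8750  +0.1250]
  T[2,:] = [+0.0000  -3.5625  -0.0625]
|roots of det(T-λI)|: 1.5819, 0.3556, 0.0000.
spectral radius ρ = 1.5819; 1.5819 > 1, so it fails to converge.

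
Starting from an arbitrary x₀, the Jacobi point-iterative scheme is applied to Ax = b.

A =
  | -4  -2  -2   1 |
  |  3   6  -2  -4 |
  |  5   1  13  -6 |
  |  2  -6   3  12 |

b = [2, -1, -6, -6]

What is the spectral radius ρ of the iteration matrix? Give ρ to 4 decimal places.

Diagonal D = diag(-4, 6, 13, 12); L, U strict lower/upper.
Jacobi T = -D⁻¹(L+U): T[1,2] = -(-2)/(6) = +0.3333; T[1,1] = 0.
  T[0,:] = [+0.0000, -0.5000, -0.5000, +0.2500]
  T[1,:] = [-0.5000, +0.0000, +0.3333, +0.6667]
  T[2,:] = [-0.3846, -0.0769, +0.0000, +0.4615]
  T[3,:] = [-0.1667, +0.5000, -0.2500, +0.0000]
eigenvalue magnitudes: 0.8842, 0.5213, 0.5213, 0.0856.
ρ = 0.8842; 0.8842 < 1: convergent.

0.8842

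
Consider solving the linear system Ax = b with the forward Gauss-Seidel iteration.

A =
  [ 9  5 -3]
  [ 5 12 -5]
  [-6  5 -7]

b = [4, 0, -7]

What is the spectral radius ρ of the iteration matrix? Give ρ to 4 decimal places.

0.5233

Write A = D+L+U with D = diag(9, 12, -7).
T_GS = -(D+L)⁻¹U: row 0 first, T[0,2] = -(-3)/(9) = +0.3333; later rows by forward substitution.
  T[0,:] = [+0.0000  -0.5556  +0.3333]
  T[1,:] = [+0.0000  +0.2315  +0.2778]
  T[2,:] = [+0.0000  +0.6415  -0.0873]
eigenvalue magnitudes: 0.5233, 0.3791, 0.0000.
ρ = 0.5233; 0.5233 < 1: convergent.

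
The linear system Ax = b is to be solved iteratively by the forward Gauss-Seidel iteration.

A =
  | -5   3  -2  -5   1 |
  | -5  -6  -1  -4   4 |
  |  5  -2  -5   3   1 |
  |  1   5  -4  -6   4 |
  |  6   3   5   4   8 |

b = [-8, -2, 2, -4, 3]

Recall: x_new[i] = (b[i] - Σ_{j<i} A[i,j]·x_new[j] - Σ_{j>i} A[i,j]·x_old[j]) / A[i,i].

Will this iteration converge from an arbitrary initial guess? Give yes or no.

Diagonal D = diag(-5, -6, -5, -6, 8); L, U strict lower/upper.
Gauss-Seidel: T = -(D+L)⁻¹U, row 0 first, T[0,3] = -(-5)/(-5) = -1.0000; later rows by forward substitution.
  T[0,:] = [+0.0000 +0.6000 -0.4000 -1.0000 +0.2000]
  T[1,:] = [+0.0000 -0.5000 +0.1667 +0.1667 +0.5000]
  T[2,:] = [+0.0000 +0.8000 -0.4667 -0.4667 +0.2000]
  T[3,:] = [+0.0000 -0.8500 +0.3833 +0.2833 +0.9833]
  T[4,:] = [+0.0000 -0.3375 +0.3375 +0.8375 -0.9542]
eigenvalue magnitudes: 1.4803, 0.4159, 0.3852, 0.1265, 0.0000.
spectral radius ρ = 1.4803; 1.4803 > 1, so it fails to converge.

no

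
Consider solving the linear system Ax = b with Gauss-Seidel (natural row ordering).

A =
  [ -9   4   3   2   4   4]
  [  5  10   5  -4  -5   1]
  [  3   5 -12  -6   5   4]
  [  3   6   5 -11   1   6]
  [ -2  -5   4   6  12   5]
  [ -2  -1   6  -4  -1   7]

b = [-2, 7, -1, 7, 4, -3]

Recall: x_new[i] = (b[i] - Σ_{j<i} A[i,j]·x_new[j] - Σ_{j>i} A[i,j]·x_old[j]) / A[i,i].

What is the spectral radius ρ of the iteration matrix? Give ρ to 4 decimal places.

1.1209

A = D + L + U where D = diag(-9, 10, -12, -11, 12, 7).
Gauss-Seidel: T = -(D+L)⁻¹U, row 0 first, T[0,1] = -(4)/(-9) = +0.4444; later rows by forward substitution.
  T[0,:] = [+0.0000  +0.4444  +0.3333  +0.2222  +0.4444  +0.4444]
  T[1,:] = [+0.0000  -0.2222  -0.6667  +0.2889  +0.2778  -0.3222]
  T[2,:] = [+0.0000  +0.0185  -0.1944  -0.3241  +0.6435  +0.3102]
  T[3,:] = [+0.0000  +0.0084  -0.3611  +0.0709  +0.6561  +0.6319]
  T[4,:] = [+0.0000  -0.0289  +0.0231  +0.2300  -0.3528  -0.8962]
  T[5,:] = [+0.0000  +0.0800  -0.0364  +0.4559  -0.0604  +0.0481]
|roots of det(T-λI)|: 1.1209, 0.4900, 0.2655, 0.2655, 0.0311, 0.0000.
spectral radius ρ = 1.1209; 1.1209 > 1, so it fails to converge.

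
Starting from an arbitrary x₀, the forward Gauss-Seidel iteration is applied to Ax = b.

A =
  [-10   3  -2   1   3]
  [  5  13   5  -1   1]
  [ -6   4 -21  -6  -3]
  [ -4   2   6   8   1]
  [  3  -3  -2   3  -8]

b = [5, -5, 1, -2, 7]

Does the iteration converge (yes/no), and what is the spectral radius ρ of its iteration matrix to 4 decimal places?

yes, ρ = 0.6007

Let D = diag(-10, 13, -21, 8, -8); L, U the strict triangles.
Gauss-Seidel: T = -(D+L)⁻¹U, row 0 first, T[0,1] = -(3)/(-10) = +0.3000; later rows by forward substitution.
  T[0,:] = [+0.0000 +0.3000 -0.2000 +0.1000 +0.3000]
  T[1,:] = [+0.0000 -0.1154 -0.3077 +0.0385 -0.1923]
  T[2,:] = [+0.0000 -0.1077 -0.0015 -0.3070 -0.2652]
  T[3,:] = [+0.0000 +0.2596 -0.0220 +0.2706 +0.2720]
  T[4,:] = [+0.0000 +0.2800 +0.0325 +0.2013 +0.3529]
moduli |λ_i(T)| = 0.6007, 0.2136, 0.2136, 0.0564, 0.0000.
spectral radius ρ = 0.6007; 0.6007 < 1, so it converges for any x₀.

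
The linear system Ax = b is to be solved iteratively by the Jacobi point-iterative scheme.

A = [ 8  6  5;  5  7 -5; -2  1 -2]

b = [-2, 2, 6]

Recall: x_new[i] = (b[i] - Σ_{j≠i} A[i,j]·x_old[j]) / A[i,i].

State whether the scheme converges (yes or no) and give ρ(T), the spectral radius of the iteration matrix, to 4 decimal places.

Diagonal D = diag(8, 7, -2); L, U strict lower/upper.
T_J = -D⁻¹(L+U): T[1,0] = -(5)/(7) = -0.7143; T[1,1] = 0.
  T[0,:] = [+0.0000  -0.7500  -0.6250]
  T[1,:] = [-0.7143  +0.0000  +0.7143]
  T[2,:] = [-1.0000  +0.5000  +0.0000]
|roots of det(T-λI)|: 1.4311, 0.7282, 0.7282.
ρ(T) = max|λ| = 1.4311; 1.4311 > 1: divergent.

no, ρ = 1.4311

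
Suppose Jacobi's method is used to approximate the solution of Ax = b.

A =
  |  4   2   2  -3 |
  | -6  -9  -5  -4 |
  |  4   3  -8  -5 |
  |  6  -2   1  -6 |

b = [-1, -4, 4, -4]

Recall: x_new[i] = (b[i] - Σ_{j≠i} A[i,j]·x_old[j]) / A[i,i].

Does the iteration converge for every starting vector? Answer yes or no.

no

A = D + L + U where D = diag(4, -9, -8, -6).
Jacobi T = -D⁻¹(L+U): T[3,0] = -(6)/(-6) = +1.0000; T[3,3] = 0.
  T[0,:] = [+0.0000, -0.5000, -0.5000, +0.7500]
  T[1,:] = [-0.6667, +0.0000, -0.5556, -0.4444]
  T[2,:] = [+0.5000, +0.3750, +0.0000, -0.6250]
  T[3,:] = [+1.0000, -0.3333, +0.1667, +0.0000]
eigenvalue magnitudes: 1.2448, 0.7410, 0.7410, 0.3861.
spectral radius ρ = 1.2448; 1.2448 > 1, so it fails to converge.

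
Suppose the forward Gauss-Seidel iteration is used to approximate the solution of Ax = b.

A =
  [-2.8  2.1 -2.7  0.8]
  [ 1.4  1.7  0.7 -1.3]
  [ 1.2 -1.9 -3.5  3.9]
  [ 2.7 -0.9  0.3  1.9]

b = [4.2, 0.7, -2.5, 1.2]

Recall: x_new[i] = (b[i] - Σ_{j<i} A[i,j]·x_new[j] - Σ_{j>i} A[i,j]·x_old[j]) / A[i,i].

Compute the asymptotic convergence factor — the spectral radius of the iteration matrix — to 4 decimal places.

Split A = D + L + U, D = diag(-2.8, 1.7, -3.5, 1.9).
GS T = -(D+L)⁻¹U: row 0 first, T[0,3] = -(0.8)/(-2.8) = +0.2857; later rows by forward substitution.
  T[0,:] = [+0.0000 +0.7500 -0.9643 +0.2857]
  T[1,:] = [+0.0000 -0.6176 +0.3824 +0.5294]
  T[2,:] = [+0.0000 +0.5924 -0.5382 +0.9248]
  T[3,:] = [+0.0000 -1.4519 +1.6364 -0.3013]
|roots of det(T-λI)|: 1.4191, 0.6063, 0.5683, 0.0000.
ρ(T) = max|λ| = 1.4191; 1.4191 > 1, so it fails to converge.

1.4191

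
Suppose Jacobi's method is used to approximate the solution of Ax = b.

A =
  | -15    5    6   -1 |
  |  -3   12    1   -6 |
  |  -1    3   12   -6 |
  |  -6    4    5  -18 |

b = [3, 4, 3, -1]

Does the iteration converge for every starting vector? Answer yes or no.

Write A = D+L+U with D = diag(-15, 12, 12, -18).
Jacobi T = -D⁻¹(L+U): T[0,3] = -(-1)/(-15) = -0.0667; T[0,0] = 0.
  T[0,:] = [+0.0000, +0.3333, +0.4000, -0.0667]
  T[1,:] = [+0.2500, +0.0000, -0.0833, +0.5000]
  T[2,:] = [+0.0833, -0.2500, +0.0000, +0.5000]
  T[3,:] = [-0.3333, +0.2222, +0.2778, +0.0000]
moduli |λ_i(T)| = 0.8260, 0.4088, 0.4088, 0.1578.
ρ(T) = max|λ| = 0.8260; 0.8260 < 1, so it converges for any x₀.

yes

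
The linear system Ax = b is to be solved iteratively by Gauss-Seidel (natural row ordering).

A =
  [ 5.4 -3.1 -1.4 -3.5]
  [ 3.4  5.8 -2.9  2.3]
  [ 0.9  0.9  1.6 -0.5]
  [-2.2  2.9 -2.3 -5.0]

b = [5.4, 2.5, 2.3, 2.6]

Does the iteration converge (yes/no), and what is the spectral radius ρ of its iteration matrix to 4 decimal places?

no, ρ = 1.3210

Let D = diag(5.4, 5.8, 1.6, -5); L, U the strict triangles.
GS T = -(D+L)⁻¹U: row 0 first, T[0,1] = -(-3.1)/(5.4) = +0.5741; later rows by forward substitution.
  T[0,:] = [+0.0000  +0.5741  +0.2593  +0.6481]
  T[1,:] = [+0.0000  -0.3365  +0.3480  -0.7765]
  T[2,:] = [+0.0000  -0.1336  -0.3416  +0.3847]
  T[3,:] = [+0.0000  -0.3863  +0.2449  -0.9125]
|roots of det(T-λI)|: 1.3210, 0.1728, 0.1728, 0.0000.
ρ(T) = max|λ| = 1.3210; 1.3210 > 1, so it fails to converge.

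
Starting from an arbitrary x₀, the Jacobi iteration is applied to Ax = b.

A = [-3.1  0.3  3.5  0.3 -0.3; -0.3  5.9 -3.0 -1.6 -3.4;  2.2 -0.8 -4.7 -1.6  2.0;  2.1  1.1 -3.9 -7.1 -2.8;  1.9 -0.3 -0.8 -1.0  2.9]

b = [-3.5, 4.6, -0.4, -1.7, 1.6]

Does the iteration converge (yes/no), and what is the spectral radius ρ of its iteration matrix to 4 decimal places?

no, ρ = 1.1219

Split A = D + L + U, D = diag(-3.1, 5.9, -4.7, -7.1, 2.9).
Jacobi T = -D⁻¹(L+U): T[2,4] = -(2)/(-4.7) = +0.4255; T[2,2] = 0.
  T[0,:] = [+0.0000, +0.0968, +1.1290, +0.0968, -0.0968]
  T[1,:] = [+0.0508, +0.0000, +0.5085, +0.2712, +0.5763]
  T[2,:] = [+0.4681, -0.1702, +0.0000, -0.3404, +0.4255]
  T[3,:] = [+0.2958, +0.1549, -0.5493, +0.0000, -0.3944]
  T[4,:] = [-0.6552, +0.1034, +0.2759, +0.3448, +0.0000]
|λ(T)| sorted: 1.1219, 0.6063, 0.6063, 0.2486, 0.1340.
ρ = 1.1219; 1.1219 > 1, so it fails to converge.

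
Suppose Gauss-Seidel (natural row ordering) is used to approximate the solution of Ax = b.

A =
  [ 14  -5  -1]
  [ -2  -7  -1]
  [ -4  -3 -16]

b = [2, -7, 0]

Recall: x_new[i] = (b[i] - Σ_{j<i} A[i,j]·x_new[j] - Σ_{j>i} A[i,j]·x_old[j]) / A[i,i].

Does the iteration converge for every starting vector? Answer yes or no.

yes

Diagonal D = diag(14, -7, -16); L, U strict lower/upper.
T_GS = -(D+L)⁻¹U: row 0 first, T[0,1] = -(-5)/(14) = +0.3571; later rows by forward substitution.
  T[0,:] = [+0.0000  +0.3571  +0.0714]
  T[1,:] = [+0.0000  -0.1020  -0.1633]
  T[2,:] = [+0.0000  -0.0702  +0.0128]
|λ(T)| sorted: 0.1661, 0.0768, 0.0000.
ρ(T) = max|λ| = 0.1661; 0.1661 < 1: convergent.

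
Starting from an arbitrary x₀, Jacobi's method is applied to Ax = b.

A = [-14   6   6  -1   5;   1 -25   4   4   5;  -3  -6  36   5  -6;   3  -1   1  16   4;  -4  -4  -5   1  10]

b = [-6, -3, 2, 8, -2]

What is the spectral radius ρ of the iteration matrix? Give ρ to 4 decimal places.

0.7791

Diagonal D = diag(-14, -25, 36, 16, 10); L, U strict lower/upper.
T_J = -D⁻¹(L+U): T[2,4] = -(-6)/(36) = +0.1667; T[2,2] = 0.
  T[0,:] = [+0.0000 +0.4286 +0.4286 -0.0714 +0.3571]
  T[1,:] = [+0.0400 +0.0000 +0.1600 +0.1600 +0.2000]
  T[2,:] = [+0.0833 +0.1667 +0.0000 -0.1389 +0.1667]
  T[3,:] = [-0.1875 +0.0625 -0.0625 +0.0000 -0.2500]
  T[4,:] = [+0.4000 +0.4000 +0.5000 -0.1000 +0.0000]
|eigenvalues of T|: 0.7791, 0.3526, 0.3526, 0.1783, 0.0964.
ρ(T) = max|λ| = 0.7791; 0.7791 < 1 ⇒ converges.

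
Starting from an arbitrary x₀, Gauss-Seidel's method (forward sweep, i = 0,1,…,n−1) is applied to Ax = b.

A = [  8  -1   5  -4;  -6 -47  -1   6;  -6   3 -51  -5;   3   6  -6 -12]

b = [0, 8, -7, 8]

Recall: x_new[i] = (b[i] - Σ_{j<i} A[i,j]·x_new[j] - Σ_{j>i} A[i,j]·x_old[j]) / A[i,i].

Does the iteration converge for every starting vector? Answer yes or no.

yes

Let D = diag(8, -47, -51, -12); L, U the strict triangles.
GS T = -(D+L)⁻¹U: row 0 first, T[0,3] = -(-4)/(8) = +0.5000; later rows by forward substitution.
  T[0,:] = [+0.0000 +0.1250 -0.6250 +0.5000]
  T[1,:] = [+0.0000 -0.0160 +0.0585 +0.0638]
  T[2,:] = [+0.0000 -0.0156 +0.0770 -0.1531]
  T[3,:] = [+0.0000 +0.0311 -0.1655 +0.2335]
|eigenvalues of T|: 0.3350, 0.0350, 0.0056, 0.0000.
ρ(T) = max|λ| = 0.3350; 0.3350 < 1, so it converges for any x₀.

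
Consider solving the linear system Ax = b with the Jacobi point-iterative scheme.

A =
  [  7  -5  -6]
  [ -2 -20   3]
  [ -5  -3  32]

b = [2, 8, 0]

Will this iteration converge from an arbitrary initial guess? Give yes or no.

Diagonal D = diag(7, -20, 32); L, U strict lower/upper.
Jacobi: T = -D⁻¹(L+U), T[1,2] = -(3)/(-20) = +0.1500; T[1,1] = 0.
  T[0,:] = [+0.0000 +0.7143 +0.8571]
  T[1,:] = [-0.1000 +0.0000 +0.1500]
  T[2,:] = [+0.1562 +0.0938 +0.0000]
|λ(T)| sorted: 0.3219, 0.1645, 0.1645.
ρ = 0.3219; 0.3219 < 1, so it converges for any x₀.

yes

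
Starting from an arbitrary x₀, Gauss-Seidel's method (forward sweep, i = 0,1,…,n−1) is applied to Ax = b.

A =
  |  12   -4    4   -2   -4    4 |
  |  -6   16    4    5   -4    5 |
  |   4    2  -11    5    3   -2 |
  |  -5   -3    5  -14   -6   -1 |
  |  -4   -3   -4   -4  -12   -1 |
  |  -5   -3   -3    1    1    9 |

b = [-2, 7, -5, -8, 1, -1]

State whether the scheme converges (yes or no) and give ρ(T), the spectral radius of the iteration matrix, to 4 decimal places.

yes, ρ = 0.9126

Split A = D + L + U, D = diag(12, 16, -11, -14, -12, 9).
Gauss-Seidel: T = -(D+L)⁻¹U, row 0 first, T[0,4] = -(-4)/(12) = +0.3333; later rows by forward substitution.
  T[0,:] = [+0.0000, +0.3333, -0.3333, +0.1667, +0.3333, -0.3333]
  T[1,:] = [+0.0000, +0.1250, -0.3750, -0.2500, +0.3750, -0.4375]
  T[2,:] = [+0.0000, +0.1439, -0.1894, +0.4697, +0.4621, -0.3826]
  T[3,:] = [+0.0000, -0.0944, +0.1318, +0.1618, -0.4629, +0.0047]
  T[4,:] = [+0.0000, -0.1589, +0.2241, -0.2036, -0.2046, +0.2631]
  T[5,:] = [+0.0000, +0.3030, -0.4129, +0.1705, +0.5384, -0.4883]
moduli |λ_i(T)| = 0.9126, 0.3759, 0.1737, 0.1461, 0.0863, 0.0000.
ρ = 0.9126; 0.9126 < 1: convergent.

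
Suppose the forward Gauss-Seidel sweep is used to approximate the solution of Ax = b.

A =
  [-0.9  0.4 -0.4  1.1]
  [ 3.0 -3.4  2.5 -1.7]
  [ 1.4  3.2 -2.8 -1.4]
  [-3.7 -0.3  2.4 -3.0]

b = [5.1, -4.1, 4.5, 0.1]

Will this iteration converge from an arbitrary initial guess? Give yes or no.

Split A = D + L + U, D = diag(-0.9, -3.4, -2.8, -3).
T_GS = -(D+L)⁻¹U: row 0 first, T[0,1] = -(0.4)/(-0.9) = +0.4444; later rows by forward substitution.
  T[0,:] = [+0.0000  +0.4444  -0.4444  +1.2222]
  T[1,:] = [+0.0000  +0.3922  +0.3431  +0.5784]
  T[2,:] = [+0.0000  +0.6704  +0.1699  +0.7722]
  T[3,:] = [+0.0000  -0.0510  +0.6498  -0.9475]
|λ(T)| sorted: 1.2121, 0.9939, 0.1673, 0.0000.
ρ = 1.2121; 1.2121 > 1: divergent.

no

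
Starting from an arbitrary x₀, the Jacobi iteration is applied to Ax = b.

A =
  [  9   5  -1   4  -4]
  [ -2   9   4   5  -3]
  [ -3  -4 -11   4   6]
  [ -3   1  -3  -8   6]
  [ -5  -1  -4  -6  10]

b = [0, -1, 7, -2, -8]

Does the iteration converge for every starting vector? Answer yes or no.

no

Write A = D+L+U with D = diag(9, 9, -11, -8, 10).
T_J = -D⁻¹(L+U): T[0,1] = -(5)/(9) = -0.5556; T[0,0] = 0.
  T[0,:] = [+0.0000, -0.5556, +0.1111, -0.4444, +0.4444]
  T[1,:] = [+0.2222, +0.0000, -0.4444, -0.5556, +0.3333]
  T[2,:] = [-0.2727, -0.3636, +0.0000, +0.3636, +0.5455]
  T[3,:] = [-0.3750, +0.1250, -0.3750, +0.0000, +0.7500]
  T[4,:] = [+0.5000, +0.1000, +0.4000, +0.6000, +0.0000]
moduli |λ_i(T)| = 1.2980, 0.7621, 0.7192, 0.7192, 0.1850.
spectral radius ρ = 1.2980; 1.2980 > 1, so it fails to converge.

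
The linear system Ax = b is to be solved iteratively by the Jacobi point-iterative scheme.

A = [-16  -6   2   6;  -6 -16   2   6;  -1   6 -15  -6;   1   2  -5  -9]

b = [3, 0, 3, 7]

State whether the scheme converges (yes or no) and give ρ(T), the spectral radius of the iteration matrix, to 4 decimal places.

yes, ρ = 0.8412

Split A = D + L + U, D = diag(-16, -16, -15, -9).
T_J = -D⁻¹(L+U): T[1,3] = -(6)/(-16) = +0.3750; T[1,1] = 0.
  T[0,:] = [+0.0000 -0.3750 +0.1250 +0.3750]
  T[1,:] = [-0.3750 +0.0000 +0.1250 +0.3750]
  T[2,:] = [-0.0667 +0.4000 +0.0000 -0.4000]
  T[3,:] = [+0.1111 +0.2222 -0.5556 +0.0000]
|eigenvalues of T|: 0.8412, 0.4590, 0.3750, 0.0072.
ρ(T) = max|λ| = 0.8412; 0.8412 < 1: convergent.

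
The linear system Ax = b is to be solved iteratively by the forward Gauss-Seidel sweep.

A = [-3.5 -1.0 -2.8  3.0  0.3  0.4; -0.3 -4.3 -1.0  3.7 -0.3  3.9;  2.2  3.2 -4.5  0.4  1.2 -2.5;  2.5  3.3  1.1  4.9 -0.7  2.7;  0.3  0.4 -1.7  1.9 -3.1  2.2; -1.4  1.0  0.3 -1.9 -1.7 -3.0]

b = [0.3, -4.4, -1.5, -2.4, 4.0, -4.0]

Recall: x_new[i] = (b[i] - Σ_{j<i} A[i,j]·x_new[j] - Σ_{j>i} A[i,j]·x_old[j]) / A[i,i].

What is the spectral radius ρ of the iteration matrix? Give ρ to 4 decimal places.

1.1729

Split A = D + L + U, D = diag(-3.5, -4.3, -4.5, 4.9, -3.1, -3).
GS T = -(D+L)⁻¹U: row 0 first, T[0,5] = -(0.4)/(-3.5) = +0.1143; later rows by forward substitution.
  T[0,:] = [+0.0000 -0.2857 -0.8000 +0.8571 +0.0857 +0.1143]
  T[1,:] = [+0.0000 +0.0199 -0.1767 +0.8007 -0.0757 +0.8990]
  T[2,:] = [+0.0000 -0.1255 -0.5168 +1.0773 +0.2547 +0.1396]
  T[3,:] = [+0.0000 +0.1605 +0.6432 -1.2184 +0.0930 -1.2461]
  T[4,:] = [+0.0000 +0.1421 +0.5774 -1.1513 -0.0842 -0.0036]
  T[5,:] = [+0.0000 -0.0548 -0.4718 +1.3986 -0.0510 +1.0515]
|roots of det(T-λI)|: 1.1729, 0.5336, 0.5336, 0.2154, 0.0039, 0.0000.
ρ(T) = max|λ| = 1.1729; 1.1729 > 1: divergent.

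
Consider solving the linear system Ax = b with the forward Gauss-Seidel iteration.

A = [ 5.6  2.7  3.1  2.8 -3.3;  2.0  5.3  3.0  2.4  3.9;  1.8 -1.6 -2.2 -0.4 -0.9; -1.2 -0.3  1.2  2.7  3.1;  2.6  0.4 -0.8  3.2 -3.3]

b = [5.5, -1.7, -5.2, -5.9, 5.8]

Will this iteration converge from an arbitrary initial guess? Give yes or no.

Split A = D + L + U, D = diag(5.6, 5.3, -2.2, 2.7, -3.3).
T_GS = -(D+L)⁻¹U: row 0 first, T[0,3] = -(2.8)/(5.6) = -0.5000; later rows by forward substitution.
  T[0,:] = [+0.0000 -0.4821 -0.5536 -0.5000 +0.5893]
  T[1,:] = [+0.0000 +0.1819 -0.3571 -0.2642 -0.9582]
  T[2,:] = [+0.0000 -0.5268 -0.1932 -0.3988 +0.7699]
  T[3,:] = [+0.0000 +0.0401 -0.1999 -0.0743 -1.3349]
  T[4,:] = [+0.0000 -0.1913 -0.6264 -0.4014 -1.1330]
|λ(T)| sorted: 1.5737, 0.3238, 0.3238, 0.2720, 0.0000.
ρ = 1.5737; 1.5737 > 1: divergent.

no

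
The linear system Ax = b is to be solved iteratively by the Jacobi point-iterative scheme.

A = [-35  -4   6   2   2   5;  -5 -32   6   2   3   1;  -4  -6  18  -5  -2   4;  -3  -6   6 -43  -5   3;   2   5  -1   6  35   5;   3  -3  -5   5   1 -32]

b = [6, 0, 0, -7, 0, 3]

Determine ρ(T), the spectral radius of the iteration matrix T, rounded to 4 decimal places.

Let D = diag(-35, -32, 18, -43, 35, -32); L, U the strict triangles.
T_J = -D⁻¹(L+U): T[1,5] = -(1)/(-32) = +0.0312; T[1,1] = 0.
  T[0,:] = [+0.0000 -0.1143 +0.1714 +0.0571 +0.0571 +0.1429]
  T[1,:] = [-0.1562 +0.0000 +0.1875 +0.0625 +0.0938 +0.0312]
  T[2,:] = [+0.2222 +0.3333 +0.0000 +0.2778 +0.1111 -0.2222]
  T[3,:] = [-0.0698 -0.1395 +0.1395 +0.0000 -0.1163 +0.0698]
  T[4,:] = [-0.0571 -0.1429 +0.0286 -0.1714 +0.0000 -0.1429]
  T[5,:] = [+0.0938 -0.0938 -0.1562 +0.1562 +0.0312 +0.0000]
|λ(T)| sorted: 0.5276, 0.3312, 0.2280, 0.1896, 0.1896, 0.1192.
ρ = 0.5276; 0.5276 < 1, so it converges for any x₀.

0.5276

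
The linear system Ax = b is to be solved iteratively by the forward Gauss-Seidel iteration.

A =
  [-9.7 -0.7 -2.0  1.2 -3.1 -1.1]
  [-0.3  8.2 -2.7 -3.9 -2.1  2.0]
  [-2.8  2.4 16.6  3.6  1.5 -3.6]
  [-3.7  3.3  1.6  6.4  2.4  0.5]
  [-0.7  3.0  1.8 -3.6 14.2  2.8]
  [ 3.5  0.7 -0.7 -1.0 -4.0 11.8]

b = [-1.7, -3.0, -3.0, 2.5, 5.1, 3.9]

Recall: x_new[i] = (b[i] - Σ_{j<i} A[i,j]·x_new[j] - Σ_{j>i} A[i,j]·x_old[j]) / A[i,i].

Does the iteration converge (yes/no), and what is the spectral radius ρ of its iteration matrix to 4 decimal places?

Split A = D + L + U, D = diag(-9.7, 8.2, 16.6, 6.4, 14.2, 11.8).
Gauss-Seidel: T = -(D+L)⁻¹U, row 0 first, T[0,5] = -(-1.1)/(-9.7) = -0.1134; later rows by forward substitution.
  T[0,:] = [+0.0000, -0.0722, -0.2062, +0.1237, -0.3196, -0.1134]
  T[1,:] = [+0.0000, -0.0026, +0.3217, +0.4801, +0.2444, -0.2481]
  T[2,:] = [+0.0000, -0.0118, -0.0813, -0.2654, -0.1796, +0.2336]
  T[3,:] = [+0.0000, -0.0374, -0.2648, -0.1097, -0.6409, -0.0742]
  T[4,:] = [+0.0000, -0.0110, -0.1350, -0.0895, -0.2071, -0.1988]
  T[5,:] = [+0.0000, +0.0140, -0.0309, -0.1206, -0.0549, -0.0115]
moduli |λ_i(T)| = 0.5895, 0.1426, 0.1426, 0.0971, 0.0971, 0.0000.
ρ(T) = max|λ| = 0.5895; 0.5895 < 1, so it converges for any x₀.

yes, ρ = 0.5895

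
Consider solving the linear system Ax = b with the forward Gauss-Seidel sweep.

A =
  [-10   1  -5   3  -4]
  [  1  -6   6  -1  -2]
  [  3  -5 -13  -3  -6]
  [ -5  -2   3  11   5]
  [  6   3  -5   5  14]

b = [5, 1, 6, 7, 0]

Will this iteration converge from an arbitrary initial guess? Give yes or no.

yes

Write A = D+L+U with D = diag(-10, -6, -13, 11, 14).
GS T = -(D+L)⁻¹U: row 0 first, T[0,3] = -(3)/(-10) = +0.3000; later rows by forward substitution.
  T[0,:] = [+0.0000, +0.1000, -0.5000, +0.3000, -0.4000]
  T[1,:] = [+0.0000, +0.0167, +0.9167, -0.1167, -0.4000]
  T[2,:] = [+0.0000, +0.0167, -0.4679, -0.1167, -0.4000]
  T[3,:] = [+0.0000, +0.0439, +0.0670, +0.1470, -0.6000]
  T[4,:] = [+0.0000, -0.0562, -0.1732, -0.1977, +0.3286]
eigenvalue magnitudes: 0.6598, 0.5548, 0.1583, 0.0776, 0.0000.
ρ = 0.6598; 0.6598 < 1: convergent.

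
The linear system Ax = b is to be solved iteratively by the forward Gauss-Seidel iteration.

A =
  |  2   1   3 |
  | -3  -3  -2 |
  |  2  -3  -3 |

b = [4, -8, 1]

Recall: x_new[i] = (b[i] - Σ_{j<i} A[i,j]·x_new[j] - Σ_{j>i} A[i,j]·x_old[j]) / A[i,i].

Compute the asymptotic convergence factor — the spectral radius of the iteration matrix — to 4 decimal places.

1.4832

Let D = diag(2, -3, -3); L, U the strict triangles.
T_GS = -(D+L)⁻¹U: row 0 first, T[0,2] = -(3)/(2) = -1.5000; later rows by forward substitution.
  T[0,:] = [+0.0000  -0.5000  -1.5000]
  T[1,:] = [+0.0000  +0.5000  +0.8333]
  T[2,:] = [+0.0000  -0.8333  -1.8333]
eigenvalue magnitudes: 1.4832, 0.1498, 0.0000.
spectral radius ρ = 1.4832; 1.4832 > 1, so it fails to converge.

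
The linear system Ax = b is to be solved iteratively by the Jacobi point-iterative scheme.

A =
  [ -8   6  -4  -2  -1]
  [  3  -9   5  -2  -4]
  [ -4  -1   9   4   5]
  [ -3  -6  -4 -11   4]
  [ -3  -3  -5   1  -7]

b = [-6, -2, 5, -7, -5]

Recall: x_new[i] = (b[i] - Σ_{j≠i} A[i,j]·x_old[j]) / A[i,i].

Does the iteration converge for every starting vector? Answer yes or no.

Let D = diag(-8, -9, 9, -11, -7); L, U the strict triangles.
Jacobi: T = -D⁻¹(L+U), T[0,2] = -(-4)/(-8) = -0.5000; T[0,0] = 0.
  T[0,:] = [+0.0000 +0.7500 -0.5000 -0.2500 -0.1250]
  T[1,:] = [+0.3333 +0.0000 +0.5556 -0.2222 -0.4444]
  T[2,:] = [+0.4444 +0.1111 +0.0000 -0.4444 -0.5556]
  T[3,:] = [-0.2727 -0.5455 -0.3636 +0.0000 +0.3636]
  T[4,:] = [-0.4286 -0.4286 -0.7143 +0.1429 +0.0000]
|λ(T)| sorted: 1.3913, 0.5661, 0.4690, 0.4690, 0.1781.
ρ = 1.3913; 1.3913 > 1 ⇒ diverges.

no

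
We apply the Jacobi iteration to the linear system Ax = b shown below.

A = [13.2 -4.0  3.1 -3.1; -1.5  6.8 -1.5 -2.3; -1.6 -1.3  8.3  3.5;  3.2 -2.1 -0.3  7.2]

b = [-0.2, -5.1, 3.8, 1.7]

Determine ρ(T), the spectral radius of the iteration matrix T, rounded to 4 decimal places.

A = D + L + U where D = diag(13.2, 6.8, 8.3, 7.2).
Jacobi: T = -D⁻¹(L+U), T[0,3] = -(-3.1)/(13.2) = +0.2348; T[0,0] = 0.
  T[0,:] = [+0.0000 +0.3030 -0.2348 +0.2348]
  T[1,:] = [+0.2206 +0.0000 +0.2206 +0.3382]
  T[2,:] = [+0.1928 +0.1566 +0.0000 -0.4217]
  T[3,:] = [-0.4444 +0.2917 +0.0417 +0.0000]
|eigenvalues of T|: 0.5628, 0.4545, 0.4545, 0.3246.
ρ(T) = max|λ| = 0.5628; 0.5628 < 1, so it converges for any x₀.

0.5628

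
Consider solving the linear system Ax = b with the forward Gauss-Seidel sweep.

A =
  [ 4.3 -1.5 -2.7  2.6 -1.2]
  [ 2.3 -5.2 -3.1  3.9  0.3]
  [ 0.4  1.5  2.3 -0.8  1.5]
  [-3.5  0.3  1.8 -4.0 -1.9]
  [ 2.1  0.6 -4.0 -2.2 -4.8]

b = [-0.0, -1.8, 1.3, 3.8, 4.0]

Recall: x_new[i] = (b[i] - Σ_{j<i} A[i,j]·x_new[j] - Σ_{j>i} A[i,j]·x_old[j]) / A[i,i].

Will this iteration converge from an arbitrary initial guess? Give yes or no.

A = D + L + U where D = diag(4.3, -5.2, 2.3, -4, -4.8).
Gauss-Seidel: T = -(D+L)⁻¹U, row 0 first, T[0,3] = -(2.6)/(4.3) = -0.6047; later rows by forward substitution.
  T[0,:] = [+0.0000 +0.3488 +0.6279 -0.6047 +0.2791]
  T[1,:] = [+0.0000 +0.1543 -0.3184 +0.4826 +0.1811]
  T[2,:] = [+0.0000 -0.1613 +0.0985 +0.1383 -0.8188]
  T[3,:] = [+0.0000 -0.3662 -0.5290 +0.6275 -1.0741]
  T[4,:] = [+0.0000 +0.4742 +0.3953 -0.6070 +1.3194]
|λ(T)| sorted: 1.5504, 0.3961, 0.3961, 0.0618, 0.0000.
ρ(T) = max|λ| = 1.5504; 1.5504 > 1 ⇒ diverges.

no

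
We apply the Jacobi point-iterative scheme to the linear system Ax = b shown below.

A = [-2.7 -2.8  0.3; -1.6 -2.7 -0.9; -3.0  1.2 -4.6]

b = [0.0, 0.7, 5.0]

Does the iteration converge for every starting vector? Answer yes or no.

yes

Diagonal D = diag(-2.7, -2.7, -4.6); L, U strict lower/upper.
Jacobi T = -D⁻¹(L+U): T[0,1] = -(-2.8)/(-2.7) = -1.0370; T[0,0] = 0.
  T[0,:] = [+0.0000 -1.0370 +0.1111]
  T[1,:] = [-0.5926 +0.0000 -0.3333]
  T[2,:] = [-0.6522 +0.2609 +0.0000]
|λ(T)| sorted: 0.8588, 0.5315, 0.5315.
spectral radius ρ = 0.8588; 0.8588 < 1 ⇒ converges.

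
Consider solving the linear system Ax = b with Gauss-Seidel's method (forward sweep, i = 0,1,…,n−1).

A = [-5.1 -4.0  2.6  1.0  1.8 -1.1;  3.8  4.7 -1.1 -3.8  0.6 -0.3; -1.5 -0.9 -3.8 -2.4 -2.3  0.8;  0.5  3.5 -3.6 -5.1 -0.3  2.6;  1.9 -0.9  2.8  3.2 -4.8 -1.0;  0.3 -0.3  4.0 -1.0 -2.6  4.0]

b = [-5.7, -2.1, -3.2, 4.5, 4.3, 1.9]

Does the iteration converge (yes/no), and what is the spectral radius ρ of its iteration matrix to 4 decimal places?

no, ρ = 1.6172

Let D = diag(-5.1, 4.7, -3.8, -5.1, -4.8, 4); L, U the strict triangles.
Gauss-Seidel: T = -(D+L)⁻¹U, row 0 first, T[0,1] = -(-4)/(-5.1) = -0.7843; later rows by forward substitution.
  T[0,:] = [+0.0000  -0.7843  +0.5098  +0.1961  +0.3529  -0.2157]
  T[1,:] = [+0.0000  +0.6341  -0.1781  +0.6500  -0.4130  +0.2382]
  T[2,:] = [+0.0000  +0.1594  -0.1590  -0.8629  -0.6468  +0.2392]
  T[3,:] = [+0.0000  +0.2458  +0.0400  +1.0744  +0.1489  +0.4833]
  T[4,:] = [+0.0000  -0.1725  +0.1691  +0.1686  -0.0609  +0.1234]
  T[5,:] = [+0.0000  -0.1037  +0.2274  +1.2752  +0.5870  -0.0042]
|eigenvalues of T|: 1.6172, 0.5523, 0.4755, 0.2083, 0.0012, 0.0000.
spectral radius ρ = 1.6172; 1.6172 > 1, so it fails to converge.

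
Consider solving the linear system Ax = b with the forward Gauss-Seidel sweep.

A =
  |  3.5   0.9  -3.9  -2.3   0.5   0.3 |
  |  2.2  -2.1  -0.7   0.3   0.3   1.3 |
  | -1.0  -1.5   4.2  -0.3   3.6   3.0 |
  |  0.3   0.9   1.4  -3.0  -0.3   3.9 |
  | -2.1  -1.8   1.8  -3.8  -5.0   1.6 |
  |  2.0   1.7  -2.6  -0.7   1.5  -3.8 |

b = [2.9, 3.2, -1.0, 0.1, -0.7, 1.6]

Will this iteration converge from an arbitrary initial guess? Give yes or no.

Diagonal D = diag(3.5, -2.1, 4.2, -3, -5, -3.8); L, U strict lower/upper.
GS T = -(D+L)⁻¹U: row 0 first, T[0,2] = -(-3.9)/(3.5) = +1.1143; later rows by forward substitution.
  T[0,:] = [+0.0000  -0.2571  +1.1143  +0.6571  -0.1429  -0.0857]
  T[1,:] = [+0.0000  -0.2694  +0.8340  +0.8313  -0.0068  +0.5293]
  T[2,:] = [+0.0000  -0.1574  +0.5632  +0.5248  -0.8936  -0.5457]
  T[3,:] = [+0.0000  -0.1800  +0.6244  +0.5600  -0.5333  +1.1956]
  T[4,:] = [+0.0000  +0.2851  -1.0401  -0.8119  +0.1461  -0.9396]
  T[5,:] = [+0.0000  -0.0024  +0.0487  -0.0650  +0.6891  -0.0261]
|roots of det(T-λI)|: 1.5553, 0.5528, 0.5528, 0.1241, 0.0017, 0.0000.
ρ = 1.5553; 1.5553 > 1 ⇒ diverges.

no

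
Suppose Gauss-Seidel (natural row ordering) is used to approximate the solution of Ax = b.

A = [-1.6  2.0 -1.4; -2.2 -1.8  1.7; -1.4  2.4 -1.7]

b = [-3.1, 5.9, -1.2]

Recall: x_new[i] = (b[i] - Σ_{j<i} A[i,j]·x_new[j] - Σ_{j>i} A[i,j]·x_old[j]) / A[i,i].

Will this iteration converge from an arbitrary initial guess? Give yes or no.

no

Let D = diag(-1.6, -1.8, -1.7); L, U the strict triangles.
GS T = -(D+L)⁻¹U: row 0 first, T[0,1] = -(2)/(-1.6) = +1.2500; later rows by forward substitution.
  T[0,:] = [+0.0000  +1.2500  -0.8750]
  T[1,:] = [+0.0000  -1.5278  +2.0139]
  T[2,:] = [+0.0000  -3.1863  +3.5637]
eigenvalue magnitudes: 1.2711, 0.7649, 0.0000.
spectral radius ρ = 1.2711; 1.2711 > 1: divergent.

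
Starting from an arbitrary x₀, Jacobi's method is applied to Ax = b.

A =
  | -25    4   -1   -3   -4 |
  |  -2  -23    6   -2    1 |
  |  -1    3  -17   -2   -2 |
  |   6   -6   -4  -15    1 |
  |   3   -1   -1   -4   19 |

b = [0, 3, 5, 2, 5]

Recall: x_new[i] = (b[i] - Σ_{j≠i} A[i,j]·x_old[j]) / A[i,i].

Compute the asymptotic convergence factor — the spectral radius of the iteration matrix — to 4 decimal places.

0.3254

Diagonal D = diag(-25, -23, -17, -15, 19); L, U strict lower/upper.
Jacobi T = -D⁻¹(L+U): T[2,4] = -(-2)/(-17) = -0.1176; T[2,2] = 0.
  T[0,:] = [+0.0000  +0.1600  -0.0400  -0.1200  -0.1600]
  T[1,:] = [-0.0870  +0.0000  +0.2609  -0.0870  +0.0435]
  T[2,:] = [-0.0588  +0.1765  +0.0000  -0.1176  -0.1176]
  T[3,:] = [+0.4000  -0.4000  -0.2667  +0.0000  +0.0667]
  T[4,:] = [-0.1579  +0.0526  +0.0526  +0.2105  +0.0000]
|roots of det(T-λI)|: 0.3254, 0.1951, 0.1951, 0.0522, 0.0522.
ρ(T) = max|λ| = 0.3254; 0.3254 < 1, so it converges for any x₀.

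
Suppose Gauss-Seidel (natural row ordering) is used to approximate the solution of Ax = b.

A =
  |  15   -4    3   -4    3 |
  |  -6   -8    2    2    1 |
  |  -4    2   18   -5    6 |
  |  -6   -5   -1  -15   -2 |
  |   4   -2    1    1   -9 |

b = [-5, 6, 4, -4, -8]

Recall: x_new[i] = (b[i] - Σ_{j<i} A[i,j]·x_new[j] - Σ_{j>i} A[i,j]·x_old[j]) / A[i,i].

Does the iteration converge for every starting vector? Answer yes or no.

yes

A = D + L + U where D = diag(15, -8, 18, -15, -9).
Gauss-Seidel: T = -(D+L)⁻¹U, row 0 first, T[0,4] = -(3)/(15) = -0.2000; later rows by forward substitution.
  T[0,:] = [+0.0000, +0.2667, -0.2000, +0.2667, -0.2000]
  T[1,:] = [+0.0000, -0.2000, +0.4000, +0.0500, +0.2750]
  T[2,:] = [+0.0000, +0.0815, -0.0889, +0.3315, -0.4083]
  T[3,:] = [+0.0000, -0.0454, -0.0474, -0.1454, -0.1178]
  T[4,:] = [+0.0000, +0.1670, -0.1929, +0.1281, -0.2085]
|roots of det(T-λI)|: 0.6151, 0.1308, 0.1308, 0.1043, 0.0000.
ρ = 0.6151; 0.6151 < 1 ⇒ converges.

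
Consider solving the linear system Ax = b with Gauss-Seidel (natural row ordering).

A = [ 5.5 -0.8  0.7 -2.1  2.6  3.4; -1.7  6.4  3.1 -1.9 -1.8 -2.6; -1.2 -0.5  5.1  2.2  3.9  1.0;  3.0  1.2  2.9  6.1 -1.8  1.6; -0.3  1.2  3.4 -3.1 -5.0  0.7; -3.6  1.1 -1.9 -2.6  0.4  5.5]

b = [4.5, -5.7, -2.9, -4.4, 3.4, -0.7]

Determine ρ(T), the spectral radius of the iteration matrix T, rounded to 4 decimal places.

1.1601

Split A = D + L + U, D = diag(5.5, 6.4, 5.1, 6.1, -5, 5.5).
T_GS = -(D+L)⁻¹U: row 0 first, T[0,1] = -(-0.8)/(5.5) = +0.1455; later rows by forward substitution.
  T[0,:] = [+0.0000  +0.1455  -0.1273  +0.3818  -0.4727  -0.6182]
  T[1,:] = [+0.0000  +0.0386  -0.5182  +0.3983  +0.1557  +0.2420]
  T[2,:] = [+0.0000  +0.0380  -0.0807  -0.3025  -0.8607  -0.3178]
  T[3,:] = [+0.0000  -0.0972  +0.2029  -0.1223  +0.9061  +0.1452]
  T[4,:] = [+0.0000  +0.0867  -0.2974  -0.0572  -1.0813  -0.0709]
  T[5,:] = [+0.0000  +0.0484  +0.1100  +0.0121  -0.1309  -0.4890]
eigenvalue magnitudes: 1.1601, 0.4225, 0.2387, 0.1375, 0.0511, 0.0000.
spectral radius ρ = 1.1601; 1.1601 > 1: divergent.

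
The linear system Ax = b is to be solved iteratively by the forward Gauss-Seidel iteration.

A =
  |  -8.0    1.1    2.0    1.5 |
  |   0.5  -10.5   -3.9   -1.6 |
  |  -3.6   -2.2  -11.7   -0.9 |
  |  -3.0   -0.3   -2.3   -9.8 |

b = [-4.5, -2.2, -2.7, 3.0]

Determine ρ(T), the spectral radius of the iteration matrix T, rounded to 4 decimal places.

0.1979

Diagonal D = diag(-8, -10.5, -11.7, -9.8); L, U strict lower/upper.
Gauss-Seidel: T = -(D+L)⁻¹U, row 0 first, T[0,3] = -(1.5)/(-8) = +0.1875; later rows by forward substitution.
  T[0,:] = [+0.0000, +0.1375, +0.2500, +0.1875]
  T[1,:] = [+0.0000, +0.0065, -0.3595, -0.1435]
  T[2,:] = [+0.0000, -0.0435, -0.0093, -0.1076]
  T[3,:] = [+0.0000, -0.0321, -0.0633, -0.0277]
|eigenvalues of T|: 0.1979, 0.1142, 0.0532, 0.0000.
ρ = 0.1979; 0.1979 < 1, so it converges for any x₀.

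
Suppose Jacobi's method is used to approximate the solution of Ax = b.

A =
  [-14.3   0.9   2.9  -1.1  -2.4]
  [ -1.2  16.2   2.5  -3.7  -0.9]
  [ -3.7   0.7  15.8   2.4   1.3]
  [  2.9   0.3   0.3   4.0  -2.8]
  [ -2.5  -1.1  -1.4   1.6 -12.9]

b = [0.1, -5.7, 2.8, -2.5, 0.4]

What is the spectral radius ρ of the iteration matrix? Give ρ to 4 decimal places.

0.5524

Let D = diag(-14.3, 16.2, 15.8, 4, -12.9); L, U the strict triangles.
T_J = -D⁻¹(L+U): T[0,2] = -(2.9)/(-14.3) = +0.2028; T[0,0] = 0.
  T[0,:] = [+0.0000  +0.0629  +0.2028  -0.0769  -0.1678]
  T[1,:] = [+0.0741  +0.0000  -0.1543  +0.2284  +0.0556]
  T[2,:] = [+0.2342  -0.0443  +0.0000  -0.1519  -0.0823]
  T[3,:] = [-0.7250  -0.0750  -0.0750  +0.0000  +0.7000]
  T[4,:] = [-0.1938  -0.0853  -0.1085  +0.1240  +0.0000]
|eigenvalues of T|: 0.5524, 0.3034, 0.3034, 0.0768, 0.0768.
spectral radius ρ = 0.5524; 0.5524 < 1, so it converges for any x₀.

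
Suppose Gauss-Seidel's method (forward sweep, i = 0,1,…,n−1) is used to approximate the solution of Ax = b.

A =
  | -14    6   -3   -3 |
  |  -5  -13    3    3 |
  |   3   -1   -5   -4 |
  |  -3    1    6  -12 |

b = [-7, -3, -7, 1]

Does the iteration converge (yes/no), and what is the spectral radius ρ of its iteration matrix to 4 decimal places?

yes, ρ = 0.6125

Split A = D + L + U, D = diag(-14, -13, -5, -12).
T_GS = -(D+L)⁻¹U: row 0 first, T[0,1] = -(6)/(-14) = +0.4286; later rows by forward substitution.
  T[0,:] = [+0.0000  +0.4286  -0.2143  -0.2143]
  T[1,:] = [+0.0000  -0.1648  +0.3132  +0.3132]
  T[2,:] = [+0.0000  +0.2901  -0.1912  -0.9912]
  T[3,:] = [+0.0000  +0.0242  -0.0159  -0.4159]
|roots of det(T-λI)|: 0.6125, 0.2763, 0.1169, 0.0000.
ρ(T) = max|λ| = 0.6125; 0.6125 < 1, so it converges for any x₀.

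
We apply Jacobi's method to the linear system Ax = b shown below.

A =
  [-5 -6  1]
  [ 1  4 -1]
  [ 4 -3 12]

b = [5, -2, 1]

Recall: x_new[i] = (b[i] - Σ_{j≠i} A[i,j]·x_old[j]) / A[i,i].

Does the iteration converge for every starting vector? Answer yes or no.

Split A = D + L + U, D = diag(-5, 4, 12).
Jacobi: T = -D⁻¹(L+U), T[0,2] = -(1)/(-5) = +0.2000; T[0,0] = 0.
  T[0,:] = [+0.0000, -1.2000, +0.2000]
  T[1,:] = [-0.2500, +0.0000, +0.2500]
  T[2,:] = [-0.3333, +0.2500, +0.0000]
|eigenvalues of T|: 0.6553, 0.3654, 0.3654.
spectral radius ρ = 0.6553; 0.6553 < 1: convergent.

yes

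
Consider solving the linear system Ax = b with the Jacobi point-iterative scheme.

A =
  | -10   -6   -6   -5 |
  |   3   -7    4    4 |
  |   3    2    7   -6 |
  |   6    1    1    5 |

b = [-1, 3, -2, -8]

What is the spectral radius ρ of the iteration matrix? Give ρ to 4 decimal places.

1.1729

Write A = D+L+U with D = diag(-10, -7, 7, 5).
Jacobi: T = -D⁻¹(L+U), T[0,1] = -(-6)/(-10) = -0.6000; T[0,0] = 0.
  T[0,:] = [+0.0000  -0.6000  -0.6000  -0.5000]
  T[1,:] = [+0.4286  +0.0000  +0.5714  +0.5714]
  T[2,:] = [-0.4286  -0.2857  +0.0000  +0.8571]
  T[3,:] = [-1.2000  -0.2000  -0.2000  +0.0000]
|eigenvalues of T|: 1.1729, 0.9952, 0.9952, 0.2551.
ρ = 1.1729; 1.1729 > 1 ⇒ diverges.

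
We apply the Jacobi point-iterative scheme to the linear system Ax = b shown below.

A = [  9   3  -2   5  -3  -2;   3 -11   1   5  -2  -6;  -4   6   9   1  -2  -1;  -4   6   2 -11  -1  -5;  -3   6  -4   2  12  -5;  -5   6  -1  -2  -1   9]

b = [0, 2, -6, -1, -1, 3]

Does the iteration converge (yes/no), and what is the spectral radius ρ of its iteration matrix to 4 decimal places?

Split A = D + L + U, D = diag(9, -11, 9, -11, 12, 9).
Jacobi: T = -D⁻¹(L+U), T[3,2] = -(2)/(-11) = +0.1818; T[3,3] = 0.
  T[0,:] = [+0.0000 -0.3333 +0.2222 -0.5556 +0.3333 +0.2222]
  T[1,:] = [+0.2727 +0.0000 +0.0909 +0.4545 -0.1818 -0.5455]
  T[2,:] = [+0.4444 -0.6667 +0.0000 -0.1111 +0.2222 +0.1111]
  T[3,:] = [-0.3636 +0.5455 +0.1818 +0.0000 -0.0909 -0.4545]
  T[4,:] = [+0.2500 -0.5000 +0.3333 -0.1667 +0.0000 +0.4167]
  T[5,:] = [+0.5556 -0.6667 +0.1111 +0.2222 +0.1111 +0.0000]
moduli |λ_i(T)| = 1.2279, 0.7713, 0.3648, 0.1989, 0.1989, 0.0232.
spectral radius ρ = 1.2279; 1.2279 > 1, so it fails to converge.

no, ρ = 1.2279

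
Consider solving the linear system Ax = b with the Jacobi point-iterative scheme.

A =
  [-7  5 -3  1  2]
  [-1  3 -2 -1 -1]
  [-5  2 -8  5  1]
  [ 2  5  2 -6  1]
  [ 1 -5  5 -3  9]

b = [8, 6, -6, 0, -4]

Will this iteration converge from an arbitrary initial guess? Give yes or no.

A = D + L + U where D = diag(-7, 3, -8, -6, 9).
Jacobi: T = -D⁻¹(L+U), T[0,2] = -(-3)/(-7) = -0.4286; T[0,0] = 0.
  T[0,:] = [+0.0000, +0.7143, -0.4286, +0.1429, +0.2857]
  T[1,:] = [+0.3333, +0.0000, +0.6667, +0.3333, +0.3333]
  T[2,:] = [-0.6250, +0.2500, +0.0000, +0.6250, +0.1250]
  T[3,:] = [+0.3333, +0.8333, +0.3333, +0.0000, +0.1667]
  T[4,:] = [-0.1111, +0.5556, -0.5556, +0.3333, +0.0000]
moduli |λ_i(T)| = 1.1403, 0.8671, 0.5449, 0.4728, 0.3453.
ρ = 1.1403; 1.1403 > 1 ⇒ diverges.

no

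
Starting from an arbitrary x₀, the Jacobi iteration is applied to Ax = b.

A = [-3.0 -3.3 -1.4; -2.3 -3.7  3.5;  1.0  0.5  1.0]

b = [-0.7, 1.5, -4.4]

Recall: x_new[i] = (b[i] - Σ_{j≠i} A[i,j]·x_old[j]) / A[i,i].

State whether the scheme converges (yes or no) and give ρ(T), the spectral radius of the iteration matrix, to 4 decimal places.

Write A = D+L+U with D = diag(-3, -3.7, 1).
Jacobi T = -D⁻¹(L+U): T[2,1] = -(0.5)/(1) = -0.5000; T[2,2] = 0.
  T[0,:] = [+0.0000  -1.1000  -0.4667]
  T[1,:] = [-0.6216  +0.0000  +0.9459]
  T[2,:] = [-1.0000  -0.5000  +0.0000]
|λ(T)| sorted: 1.1946, 0.8658, 0.8658.
spectral radius ρ = 1.1946; 1.1946 > 1 ⇒ diverges.

no, ρ = 1.1946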